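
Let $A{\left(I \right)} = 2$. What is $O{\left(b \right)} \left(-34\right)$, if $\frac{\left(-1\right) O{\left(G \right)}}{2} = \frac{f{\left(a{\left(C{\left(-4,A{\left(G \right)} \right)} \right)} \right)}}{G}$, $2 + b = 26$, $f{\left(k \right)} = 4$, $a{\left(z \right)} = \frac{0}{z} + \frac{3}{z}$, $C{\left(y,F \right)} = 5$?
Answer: $\frac{34}{3} \approx 11.333$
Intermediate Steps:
$a{\left(z \right)} = \frac{3}{z}$ ($a{\left(z \right)} = 0 + \frac{3}{z} = \frac{3}{z}$)
$b = 24$ ($b = -2 + 26 = 24$)
$O{\left(G \right)} = - \frac{8}{G}$ ($O{\left(G \right)} = - 2 \frac{4}{G} = - \frac{8}{G}$)
$O{\left(b \right)} \left(-34\right) = - \frac{8}{24} \left(-34\right) = \left(-8\right) \frac{1}{24} \left(-34\right) = \left(- \frac{1}{3}\right) \left(-34\right) = \frac{34}{3}$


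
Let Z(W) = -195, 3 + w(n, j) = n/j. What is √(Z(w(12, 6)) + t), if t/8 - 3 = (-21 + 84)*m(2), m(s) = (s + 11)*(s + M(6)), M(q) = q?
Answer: 9*√645 ≈ 228.57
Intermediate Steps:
m(s) = (6 + s)*(11 + s) (m(s) = (s + 11)*(s + 6) = (11 + s)*(6 + s) = (6 + s)*(11 + s))
w(n, j) = -3 + n/j
t = 52440 (t = 24 + 8*((-21 + 84)*(66 + 2² + 17*2)) = 24 + 8*(63*(66 + 4 + 34)) = 24 + 8*(63*104) = 24 + 8*6552 = 24 + 52416 = 52440)
√(Z(w(12, 6)) + t) = √(-195 + 52440) = √52245 = 9*√645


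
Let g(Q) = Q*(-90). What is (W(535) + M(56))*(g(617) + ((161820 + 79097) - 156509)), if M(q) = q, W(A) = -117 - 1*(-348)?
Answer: 8287986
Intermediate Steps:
g(Q) = -90*Q
W(A) = 231 (W(A) = -117 + 348 = 231)
(W(535) + M(56))*(g(617) + ((161820 + 79097) - 156509)) = (231 + 56)*(-90*617 + ((161820 + 79097) - 156509)) = 287*(-55530 + (240917 - 156509)) = 287*(-55530 + 84408) = 287*28878 = 8287986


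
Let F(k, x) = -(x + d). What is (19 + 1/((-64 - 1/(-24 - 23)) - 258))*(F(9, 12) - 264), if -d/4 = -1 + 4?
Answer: -75894720/15133 ≈ -5015.2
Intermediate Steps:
d = -12 (d = -4*(-1 + 4) = -4*3 = -12)
F(k, x) = 12 - x (F(k, x) = -(x - 12) = -(-12 + x) = 12 - x)
(19 + 1/((-64 - 1/(-24 - 23)) - 258))*(F(9, 12) - 264) = (19 + 1/((-64 - 1/(-24 - 23)) - 258))*((12 - 1*12) - 264) = (19 + 1/((-64 - 1/(-47)) - 258))*((12 - 12) - 264) = (19 + 1/((-64 - 1*(-1/47)) - 258))*(0 - 264) = (19 + 1/((-64 + 1/47) - 258))*(-264) = (19 + 1/(-3007/47 - 258))*(-264) = (19 + 1/(-15133/47))*(-264) = (19 - 47/15133)*(-264) = (287480/15133)*(-264) = -75894720/15133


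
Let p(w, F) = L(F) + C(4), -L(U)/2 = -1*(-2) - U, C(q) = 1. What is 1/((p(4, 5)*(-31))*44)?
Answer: -1/9548 ≈ -0.00010473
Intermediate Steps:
L(U) = -4 + 2*U (L(U) = -2*(-1*(-2) - U) = -2*(2 - U) = -4 + 2*U)
p(w, F) = -3 + 2*F (p(w, F) = (-4 + 2*F) + 1 = -3 + 2*F)
1/((p(4, 5)*(-31))*44) = 1/(((-3 + 2*5)*(-31))*44) = 1/(((-3 + 10)*(-31))*44) = 1/((7*(-31))*44) = 1/(-217*44) = 1/(-9548) = -1/9548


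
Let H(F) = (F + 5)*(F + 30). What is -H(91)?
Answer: -11616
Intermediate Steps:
H(F) = (5 + F)*(30 + F)
-H(91) = -(150 + 91² + 35*91) = -(150 + 8281 + 3185) = -1*11616 = -11616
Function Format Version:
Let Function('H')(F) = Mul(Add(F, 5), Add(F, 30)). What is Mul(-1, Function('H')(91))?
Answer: -11616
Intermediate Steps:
Function('H')(F) = Mul(Add(5, F), Add(30, F))
Mul(-1, Function('H')(91)) = Mul(-1, Add(150, Pow(91, 2), Mul(35, 91))) = Mul(-1, Add(150, 8281, 3185)) = Mul(-1, 11616) = -11616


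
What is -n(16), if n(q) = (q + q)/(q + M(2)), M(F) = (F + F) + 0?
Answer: -8/5 ≈ -1.6000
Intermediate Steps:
M(F) = 2*F (M(F) = 2*F + 0 = 2*F)
n(q) = 2*q/(4 + q) (n(q) = (q + q)/(q + 2*2) = (2*q)/(q + 4) = (2*q)/(4 + q) = 2*q/(4 + q))
-n(16) = -2*16/(4 + 16) = -2*16/20 = -1*8/5 = -8/5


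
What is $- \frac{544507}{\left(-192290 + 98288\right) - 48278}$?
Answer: $\frac{544507}{142280} \approx 3.827$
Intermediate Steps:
$- \frac{544507}{\left(-192290 + 98288\right) - 48278} = - \frac{544507}{-94002 - 48278} = - \frac{544507}{-142280} = \left(-544507\right) \left(- \frac{1}{142280}\right) = \frac{544507}{142280}$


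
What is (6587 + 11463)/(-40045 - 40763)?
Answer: -9025/40404 ≈ -0.22337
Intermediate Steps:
(6587 + 11463)/(-40045 - 40763) = 18050/(-80808) = 18050*(-1/80808) = -9025/40404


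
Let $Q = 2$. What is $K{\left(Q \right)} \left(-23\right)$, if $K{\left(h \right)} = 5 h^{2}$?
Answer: $-460$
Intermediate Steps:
$K{\left(Q \right)} \left(-23\right) = 5 \cdot 2^{2} \left(-23\right) = 5 \cdot 4 \left(-23\right) = 20 \left(-23\right) = -460$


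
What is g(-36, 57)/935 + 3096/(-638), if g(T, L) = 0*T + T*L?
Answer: -191088/27115 ≈ -7.0473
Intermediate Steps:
g(T, L) = L*T (g(T, L) = 0 + L*T = L*T)
g(-36, 57)/935 + 3096/(-638) = (57*(-36))/935 + 3096/(-638) = -2052*1/935 + 3096*(-1/638) = -2052/935 - 1548/319 = -191088/27115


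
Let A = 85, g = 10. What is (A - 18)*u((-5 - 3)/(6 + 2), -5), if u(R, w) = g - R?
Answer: 737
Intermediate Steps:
u(R, w) = 10 - R
(A - 18)*u((-5 - 3)/(6 + 2), -5) = (85 - 18)*(10 - (-5 - 3)/(6 + 2)) = 67*(10 - (-8)/8) = 67*(10 - 1*(-1)) = 67*(10 + 1) = 67*11 = 737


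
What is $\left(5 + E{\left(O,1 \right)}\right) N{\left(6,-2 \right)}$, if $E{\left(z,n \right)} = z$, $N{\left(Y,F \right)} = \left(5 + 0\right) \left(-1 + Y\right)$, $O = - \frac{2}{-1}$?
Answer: $175$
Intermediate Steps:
$O = 2$ ($O = \left(-2\right) \left(-1\right) = 2$)
$N{\left(Y,F \right)} = -5 + 5 Y$ ($N{\left(Y,F \right)} = 5 \left(-1 + Y\right) = -5 + 5 Y$)
$\left(5 + E{\left(O,1 \right)}\right) N{\left(6,-2 \right)} = \left(5 + 2\right) \left(-5 + 5 \cdot 6\right) = 7 \left(-5 + 30\right) = 7 \cdot 25 = 175$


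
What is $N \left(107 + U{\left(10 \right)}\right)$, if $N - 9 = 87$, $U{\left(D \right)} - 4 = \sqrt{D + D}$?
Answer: $10656 + 192 \sqrt{5} \approx 11085.0$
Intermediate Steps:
$U{\left(D \right)} = 4 + \sqrt{2} \sqrt{D}$ ($U{\left(D \right)} = 4 + \sqrt{D + D} = 4 + \sqrt{2 D} = 4 + \sqrt{2} \sqrt{D}$)
$N = 96$ ($N = 9 + 87 = 96$)
$N \left(107 + U{\left(10 \right)}\right) = 96 \left(107 + \left(4 + \sqrt{2} \sqrt{10}\right)\right) = 96 \left(107 + \left(4 + 2 \sqrt{5}\right)\right) = 96 \left(111 + 2 \sqrt{5}\right) = 10656 + 192 \sqrt{5}$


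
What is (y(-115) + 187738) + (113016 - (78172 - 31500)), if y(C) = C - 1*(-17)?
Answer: 253984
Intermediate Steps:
y(C) = 17 + C (y(C) = C + 17 = 17 + C)
(y(-115) + 187738) + (113016 - (78172 - 31500)) = ((17 - 115) + 187738) + (113016 - (78172 - 31500)) = (-98 + 187738) + (113016 - 1*46672) = 187640 + (113016 - 46672) = 187640 + 66344 = 253984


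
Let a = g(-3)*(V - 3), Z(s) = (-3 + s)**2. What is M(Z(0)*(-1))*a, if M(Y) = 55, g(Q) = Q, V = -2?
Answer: 825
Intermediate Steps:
a = 15 (a = -3*(-2 - 3) = -3*(-5) = 15)
M(Z(0)*(-1))*a = 55*15 = 825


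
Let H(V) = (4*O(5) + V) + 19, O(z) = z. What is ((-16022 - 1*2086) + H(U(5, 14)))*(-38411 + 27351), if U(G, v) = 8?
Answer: 199754660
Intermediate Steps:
H(V) = 39 + V (H(V) = (4*5 + V) + 19 = (20 + V) + 19 = 39 + V)
((-16022 - 1*2086) + H(U(5, 14)))*(-38411 + 27351) = ((-16022 - 1*2086) + (39 + 8))*(-38411 + 27351) = ((-16022 - 2086) + 47)*(-11060) = (-18108 + 47)*(-11060) = -18061*(-11060) = 199754660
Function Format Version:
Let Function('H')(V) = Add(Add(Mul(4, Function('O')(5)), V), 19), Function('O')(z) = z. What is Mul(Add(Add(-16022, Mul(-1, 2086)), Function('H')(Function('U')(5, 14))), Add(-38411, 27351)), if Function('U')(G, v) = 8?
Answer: 199754660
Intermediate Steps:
Function('H')(V) = Add(39, V) (Function('H')(V) = Add(Add(Mul(4, 5), V), 19) = Add(Add(20, V), 19) = Add(39, V))
Mul(Add(Add(-16022, Mul(-1, 2086)), Function('H')(Function('U')(5, 14))), Add(-38411, 27351)) = Mul(Add(Add(-16022, Mul(-1, 2086)), Add(39, 8)), Add(-38411, 27351)) = Mul(Add(Add(-16022, -2086), 47), -11060) = Mul(Add(-18108, 47), -11060) = Mul(-18061, -11060) = 199754660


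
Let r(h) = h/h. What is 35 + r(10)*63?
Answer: 98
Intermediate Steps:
r(h) = 1
35 + r(10)*63 = 35 + 1*63 = 35 + 63 = 98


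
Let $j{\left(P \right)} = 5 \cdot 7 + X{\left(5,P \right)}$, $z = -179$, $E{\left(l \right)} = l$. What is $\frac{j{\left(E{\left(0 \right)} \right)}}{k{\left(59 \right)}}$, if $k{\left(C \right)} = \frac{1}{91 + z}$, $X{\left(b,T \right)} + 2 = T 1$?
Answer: $-2904$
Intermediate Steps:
$X{\left(b,T \right)} = -2 + T$ ($X{\left(b,T \right)} = -2 + T 1 = -2 + T$)
$k{\left(C \right)} = - \frac{1}{88}$ ($k{\left(C \right)} = \frac{1}{91 - 179} = \frac{1}{-88} = - \frac{1}{88}$)
$j{\left(P \right)} = 33 + P$ ($j{\left(P \right)} = 5 \cdot 7 + \left(-2 + P\right) = 35 + \left(-2 + P\right) = 33 + P$)
$\frac{j{\left(E{\left(0 \right)} \right)}}{k{\left(59 \right)}} = \frac{33 + 0}{- \frac{1}{88}} = 33 \left(-88\right) = -2904$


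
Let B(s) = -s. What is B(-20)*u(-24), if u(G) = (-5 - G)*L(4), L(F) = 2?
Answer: 760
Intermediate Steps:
u(G) = -10 - 2*G (u(G) = (-5 - G)*2 = -10 - 2*G)
B(-20)*u(-24) = (-1*(-20))*(-10 - 2*(-24)) = 20*(-10 + 48) = 20*38 = 760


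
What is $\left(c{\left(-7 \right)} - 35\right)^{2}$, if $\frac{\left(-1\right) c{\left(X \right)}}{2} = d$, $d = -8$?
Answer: $361$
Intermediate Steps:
$c{\left(X \right)} = 16$ ($c{\left(X \right)} = \left(-2\right) \left(-8\right) = 16$)
$\left(c{\left(-7 \right)} - 35\right)^{2} = \left(16 - 35\right)^{2} = \left(-19\right)^{2} = 361$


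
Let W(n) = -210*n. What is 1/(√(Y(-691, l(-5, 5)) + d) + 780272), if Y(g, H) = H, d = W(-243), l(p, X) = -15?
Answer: 780272/608824342969 - √51015/608824342969 ≈ 1.2812e-6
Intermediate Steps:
d = 51030 (d = -210*(-243) = 51030)
1/(√(Y(-691, l(-5, 5)) + d) + 780272) = 1/(√(-15 + 51030) + 780272) = 1/(√51015 + 780272) = 1/(780272 + √51015)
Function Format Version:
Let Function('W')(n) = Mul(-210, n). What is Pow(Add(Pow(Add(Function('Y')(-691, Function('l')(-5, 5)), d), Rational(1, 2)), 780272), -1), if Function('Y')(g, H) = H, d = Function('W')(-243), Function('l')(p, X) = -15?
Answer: Add(Rational(780272, 608824342969), Mul(Rational(-1, 608824342969), Pow(51015, Rational(1, 2)))) ≈ 1.2812e-6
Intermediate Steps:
d = 51030 (d = Mul(-210, -243) = 51030)
Pow(Add(Pow(Add(Function('Y')(-691, Function('l')(-5, 5)), d), Rational(1, 2)), 780272), -1) = Pow(Add(Pow(Add(-15, 51030), Rational(1, 2)), 780272), -1) = Pow(Add(Pow(51015, Rational(1, 2)), 780272), -1) = Pow(Add(780272, Pow(51015, Rational(1, 2))), -1)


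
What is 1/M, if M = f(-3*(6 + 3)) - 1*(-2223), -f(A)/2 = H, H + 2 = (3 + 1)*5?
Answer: 1/2187 ≈ 0.00045725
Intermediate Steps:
H = 18 (H = -2 + (3 + 1)*5 = -2 + 4*5 = -2 + 20 = 18)
f(A) = -36 (f(A) = -2*18 = -36)
M = 2187 (M = -36 - 1*(-2223) = -36 + 2223 = 2187)
1/M = 1/2187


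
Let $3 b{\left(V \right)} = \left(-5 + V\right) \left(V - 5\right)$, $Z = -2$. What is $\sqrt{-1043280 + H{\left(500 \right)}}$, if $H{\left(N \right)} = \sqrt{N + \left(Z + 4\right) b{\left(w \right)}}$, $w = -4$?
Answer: $\sqrt{-1043280 + \sqrt{554}} \approx 1021.4 i$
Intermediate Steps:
$b{\left(V \right)} = \frac{\left(-5 + V\right)^{2}}{3}$ ($b{\left(V \right)} = \frac{\left(-5 + V\right) \left(V - 5\right)}{3} = \frac{\left(-5 + V\right) \left(-5 + V\right)}{3} = \frac{\left(-5 + V\right)^{2}}{3}$)
$H{\left(N \right)} = \sqrt{54 + N}$ ($H{\left(N \right)} = \sqrt{N + \left(-2 + 4\right) \frac{\left(-5 - 4\right)^{2}}{3}} = \sqrt{N + 2 \frac{\left(-9\right)^{2}}{3}} = \sqrt{N + 2 \cdot \frac{1}{3} \cdot 81} = \sqrt{N + 2 \cdot 27} = \sqrt{N + 54} = \sqrt{54 + N}$)
$\sqrt{-1043280 + H{\left(500 \right)}} = \sqrt{-1043280 + \sqrt{54 + 500}} = \sqrt{-1043280 + \sqrt{554}}$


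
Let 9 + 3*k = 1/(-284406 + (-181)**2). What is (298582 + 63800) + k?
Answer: 273572590364/754935 ≈ 3.6238e+5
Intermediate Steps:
k = -2264806/754935 (k = -3 + 1/(3*(-284406 + (-181)**2)) = -3 + 1/(3*(-284406 + 32761)) = -3 + (1/3)/(-251645) = -3 + (1/3)*(-1/251645) = -3 - 1/754935 = -2264806/754935 ≈ -3.0000)
(298582 + 63800) + k = (298582 + 63800) - 2264806/754935 = 362382 - 2264806/754935 = 273572590364/754935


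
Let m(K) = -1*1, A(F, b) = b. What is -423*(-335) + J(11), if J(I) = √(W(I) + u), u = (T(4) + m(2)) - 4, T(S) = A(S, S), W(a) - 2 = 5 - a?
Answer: 141705 + I*√5 ≈ 1.4171e+5 + 2.2361*I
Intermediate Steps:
W(a) = 7 - a (W(a) = 2 + (5 - a) = 7 - a)
T(S) = S
m(K) = -1
u = -1 (u = (4 - 1) - 4 = 3 - 4 = -1)
J(I) = √(6 - I) (J(I) = √((7 - I) - 1) = √(6 - I))
-423*(-335) + J(11) = -423*(-335) + √(6 - 1*11) = 141705 + √(6 - 11) = 141705 + √(-5) = 141705 + I*√5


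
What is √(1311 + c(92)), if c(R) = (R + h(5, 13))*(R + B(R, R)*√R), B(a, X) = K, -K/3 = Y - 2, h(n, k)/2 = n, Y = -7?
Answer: √(10695 + 5508*√23) ≈ 192.64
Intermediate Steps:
h(n, k) = 2*n
K = 27 (K = -3*(-7 - 2) = -3*(-9) = 27)
B(a, X) = 27
c(R) = (10 + R)*(R + 27*√R) (c(R) = (R + 2*5)*(R + 27*√R) = (R + 10)*(R + 27*√R) = (10 + R)*(R + 27*√R))
√(1311 + c(92)) = √(1311 + (92² + 10*92 + 27*92^(3/2) + 270*√92)) = √(1311 + (8464 + 920 + 27*(184*√23) + 270*(2*√23))) = √(1311 + (8464 + 920 + 4968*√23 + 540*√23)) = √(1311 + (9384 + 5508*√23)) = √(10695 + 5508*√23)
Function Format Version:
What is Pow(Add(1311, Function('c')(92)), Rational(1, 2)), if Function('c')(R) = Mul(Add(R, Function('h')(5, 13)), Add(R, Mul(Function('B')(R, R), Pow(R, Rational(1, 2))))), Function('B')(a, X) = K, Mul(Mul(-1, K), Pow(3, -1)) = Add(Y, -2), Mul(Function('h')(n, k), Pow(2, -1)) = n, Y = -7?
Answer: Pow(Add(10695, Mul(5508, Pow(23, Rational(1, 2)))), Rational(1, 2)) ≈ 192.64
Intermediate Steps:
Function('h')(n, k) = Mul(2, n)
K = 27 (K = Mul(-3, Add(-7, -2)) = Mul(-3, -9) = 27)
Function('B')(a, X) = 27
Function('c')(R) = Mul(Add(10, R), Add(R, Mul(27, Pow(R, Rational(1, 2))))) (Function('c')(R) = Mul(Add(R, Mul(2, 5)), Add(R, Mul(27, Pow(R, Rational(1, 2))))) = Mul(Add(R, 10), Add(R, Mul(27, Pow(R, Rational(1, 2))))) = Mul(Add(10, R), Add(R, Mul(27, Pow(R, Rational(1, 2))))))
Pow(Add(1311, Function('c')(92)), Rational(1, 2)) = Pow(Add(1311, Add(Pow(92, 2), Mul(10, 92), Mul(27, Pow(92, Rational(3, 2))), Mul(270, Pow(92, Rational(1, 2))))), Rational(1, 2)) = Pow(Add(1311, Add(8464, 920, Mul(27, Mul(184, Pow(23, Rational(1, 2)))), Mul(270, Mul(2, Pow(23, Rational(1, 2)))))), Rational(1, 2)) = Pow(Add(1311, Add(8464, 920, Mul(4968, Pow(23, Rational(1, 2))), Mul(540, Pow(23, Rational(1, 2))))), Rational(1, 2)) = Pow(Add(1311, Add(9384, Mul(5508, Pow(23, Rational(1, 2))))), Rational(1, 2)) = Pow(Add(10695, Mul(5508, Pow(23, Rational(1, 2)))), Rational(1, 2))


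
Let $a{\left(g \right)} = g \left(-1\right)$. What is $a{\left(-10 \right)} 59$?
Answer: $590$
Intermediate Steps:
$a{\left(g \right)} = - g$
$a{\left(-10 \right)} 59 = \left(-1\right) \left(-10\right) 59 = 10 \cdot 59 = 590$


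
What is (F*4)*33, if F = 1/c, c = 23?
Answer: 132/23 ≈ 5.7391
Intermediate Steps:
F = 1/23 ≈ 0.043478
(F*4)*33 = ((1/23)*4)*33 = (4/23)*33 = 132/23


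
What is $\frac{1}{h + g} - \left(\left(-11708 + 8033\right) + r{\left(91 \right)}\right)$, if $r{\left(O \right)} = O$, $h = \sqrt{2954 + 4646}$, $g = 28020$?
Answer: $\frac{140692215161}{39255640} - \frac{\sqrt{19}}{39255640} \approx 3584.0$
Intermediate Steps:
$h = 20 \sqrt{19}$ ($h = \sqrt{7600} = 20 \sqrt{19} \approx 87.178$)
$\frac{1}{h + g} - \left(\left(-11708 + 8033\right) + r{\left(91 \right)}\right) = \frac{1}{20 \sqrt{19} + 28020} - \left(\left(-11708 + 8033\right) + 91\right) = \frac{1}{28020 + 20 \sqrt{19}} - \left(-3675 + 91\right) = \frac{1}{28020 + 20 \sqrt{19}} - -3584 = \frac{1}{28020 + 20 \sqrt{19}} + 3584 = 3584 + \frac{1}{28020 + 20 \sqrt{19}}$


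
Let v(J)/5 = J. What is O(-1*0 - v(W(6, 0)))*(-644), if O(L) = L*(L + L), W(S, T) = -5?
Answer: -805000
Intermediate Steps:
v(J) = 5*J
O(L) = 2*L² (O(L) = L*(2*L) = 2*L²)
O(-1*0 - v(W(6, 0)))*(-644) = (2*(-1*0 - 5*(-5))²)*(-644) = (2*(0 - 1*(-25))²)*(-644) = (2*(0 + 25)²)*(-644) = (2*25²)*(-644) = (2*625)*(-644) = 1250*(-644) = -805000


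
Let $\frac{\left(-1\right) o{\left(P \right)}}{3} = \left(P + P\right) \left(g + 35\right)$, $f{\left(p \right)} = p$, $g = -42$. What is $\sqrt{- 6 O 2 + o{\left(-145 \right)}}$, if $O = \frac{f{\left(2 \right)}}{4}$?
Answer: $4 i \sqrt{381} \approx 78.077 i$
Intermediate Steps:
$O = \frac{1}{2}$ ($O = \frac{2}{4} = 2 \cdot \frac{1}{4} = \frac{1}{2} \approx 0.5$)
$o{\left(P \right)} = 42 P$ ($o{\left(P \right)} = - 3 \left(P + P\right) \left(-42 + 35\right) = - 3 \cdot 2 P \left(-7\right) = - 3 \left(- 14 P\right) = 42 P$)
$\sqrt{- 6 O 2 + o{\left(-145 \right)}} = \sqrt{\left(-6\right) \frac{1}{2} \cdot 2 + 42 \left(-145\right)} = \sqrt{\left(-3\right) 2 - 6090} = \sqrt{-6 - 6090} = \sqrt{-6096} = 4 i \sqrt{381}$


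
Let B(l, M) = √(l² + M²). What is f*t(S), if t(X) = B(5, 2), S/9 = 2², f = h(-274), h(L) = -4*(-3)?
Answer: 12*√29 ≈ 64.622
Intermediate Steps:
h(L) = 12
f = 12
B(l, M) = √(M² + l²)
S = 36 (S = 9*2² = 9*4 = 36)
t(X) = √29 (t(X) = √(2² + 5²) = √(4 + 25) = √29)
f*t(S) = 12*√29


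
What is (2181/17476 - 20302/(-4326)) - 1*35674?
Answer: -1348316059933/37800588 ≈ -35669.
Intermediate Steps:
(2181/17476 - 20302/(-4326)) - 1*35674 = (2181*(1/17476) - 20302*(-1/4326)) - 35674 = (2181/17476 + 10151/2163) - 35674 = 182116379/37800588 - 35674 = -1348316059933/37800588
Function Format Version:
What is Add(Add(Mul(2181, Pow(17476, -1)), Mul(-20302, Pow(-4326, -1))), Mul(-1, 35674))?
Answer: Rational(-1348316059933, 37800588) ≈ -35669.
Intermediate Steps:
Add(Add(Mul(2181, Pow(17476, -1)), Mul(-20302, Pow(-4326, -1))), Mul(-1, 35674)) = Add(Add(Mul(2181, Rational(1, 17476)), Mul(-20302, Rational(-1, 4326))), -35674) = Add(Add(Rational(2181, 17476), Rational(10151, 2163)), -35674) = Add(Rational(182116379, 37800588), -35674) = Rational(-1348316059933, 37800588)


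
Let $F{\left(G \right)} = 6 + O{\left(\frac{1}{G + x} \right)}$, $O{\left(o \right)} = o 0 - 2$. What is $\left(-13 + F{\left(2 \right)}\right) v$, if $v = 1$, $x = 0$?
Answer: $-9$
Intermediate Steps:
$O{\left(o \right)} = -2$ ($O{\left(o \right)} = 0 - 2 = -2$)
$F{\left(G \right)} = 4$ ($F{\left(G \right)} = 6 - 2 = 4$)
$\left(-13 + F{\left(2 \right)}\right) v = \left(-13 + 4\right) 1 = \left(-9\right) 1 = -9$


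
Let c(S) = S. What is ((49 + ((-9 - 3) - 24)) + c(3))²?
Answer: 256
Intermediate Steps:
((49 + ((-9 - 3) - 24)) + c(3))² = ((49 + ((-9 - 3) - 24)) + 3)² = ((49 + (-12 - 24)) + 3)² = ((49 - 36) + 3)² = (13 + 3)² = 16² = 256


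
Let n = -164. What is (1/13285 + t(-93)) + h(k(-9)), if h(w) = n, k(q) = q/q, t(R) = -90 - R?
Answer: -2138884/13285 ≈ -161.00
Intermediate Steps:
k(q) = 1
h(w) = -164
(1/13285 + t(-93)) + h(k(-9)) = (1/13285 + (-90 - 1*(-93))) - 164 = (1/13285 + (-90 + 93)) - 164 = (1/13285 + 3) - 164 = 39856/13285 - 164 = -2138884/13285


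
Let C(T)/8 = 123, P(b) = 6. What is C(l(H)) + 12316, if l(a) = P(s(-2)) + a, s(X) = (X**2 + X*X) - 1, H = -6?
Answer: 13300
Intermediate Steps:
s(X) = -1 + 2*X**2 (s(X) = (X**2 + X**2) - 1 = 2*X**2 - 1 = -1 + 2*X**2)
l(a) = 6 + a
C(T) = 984 (C(T) = 8*123 = 984)
C(l(H)) + 12316 = 984 + 12316 = 13300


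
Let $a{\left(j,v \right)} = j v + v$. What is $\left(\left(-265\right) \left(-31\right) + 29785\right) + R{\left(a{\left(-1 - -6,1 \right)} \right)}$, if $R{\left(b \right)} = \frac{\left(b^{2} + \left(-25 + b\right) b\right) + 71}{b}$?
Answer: $\frac{227993}{6} \approx 37999.0$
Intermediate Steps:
$a{\left(j,v \right)} = v + j v$
$R{\left(b \right)} = \frac{71 + b^{2} + b \left(-25 + b\right)}{b}$ ($R{\left(b \right)} = \frac{\left(b^{2} + b \left(-25 + b\right)\right) + 71}{b} = \frac{71 + b^{2} + b \left(-25 + b\right)}{b}$)
$\left(\left(-265\right) \left(-31\right) + 29785\right) + R{\left(a{\left(-1 - -6,1 \right)} \right)} = \left(\left(-265\right) \left(-31\right) + 29785\right) + \left(-25 + 2 \cdot 1 \left(1 - -5\right) + \frac{71}{1 \left(1 - -5\right)}\right) = \left(8215 + 29785\right) + \left(-25 + 2 \cdot 1 \left(1 + \left(-1 + 6\right)\right) + \frac{71}{1 \left(1 + \left(-1 + 6\right)\right)}\right) = 38000 + \left(-25 + 2 \cdot 1 \left(1 + 5\right) + \frac{71}{1 \left(1 + 5\right)}\right) = 38000 + \left(-25 + 2 \cdot 1 \cdot 6 + \frac{71}{1 \cdot 6}\right) = 38000 + \left(-25 + 2 \cdot 6 + \frac{71}{6}\right) = 38000 + \left(-25 + 12 + 71 \cdot \frac{1}{6}\right) = 38000 + \left(-25 + 12 + \frac{71}{6}\right) = 38000 - \frac{7}{6} = \frac{227993}{6}$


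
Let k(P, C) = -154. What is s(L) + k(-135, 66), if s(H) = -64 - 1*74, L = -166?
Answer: -292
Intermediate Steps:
s(H) = -138 (s(H) = -64 - 74 = -138)
s(L) + k(-135, 66) = -138 - 154 = -292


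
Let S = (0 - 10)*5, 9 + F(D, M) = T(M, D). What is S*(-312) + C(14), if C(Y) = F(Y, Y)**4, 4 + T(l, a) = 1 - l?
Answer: 472576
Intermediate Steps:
T(l, a) = -3 - l (T(l, a) = -4 + (1 - l) = -3 - l)
F(D, M) = -12 - M (F(D, M) = -9 + (-3 - M) = -12 - M)
S = -50 (S = -10*5 = -50)
C(Y) = (-12 - Y)**4
S*(-312) + C(14) = -50*(-312) + (12 + 14)**4 = 15600 + 26**4 = 15600 + 456976 = 472576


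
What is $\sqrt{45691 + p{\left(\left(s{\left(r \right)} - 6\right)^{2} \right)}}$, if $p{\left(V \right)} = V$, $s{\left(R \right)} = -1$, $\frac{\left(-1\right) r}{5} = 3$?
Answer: $2 \sqrt{11435} \approx 213.87$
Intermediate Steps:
$r = -15$ ($r = \left(-5\right) 3 = -15$)
$\sqrt{45691 + p{\left(\left(s{\left(r \right)} - 6\right)^{2} \right)}} = \sqrt{45691 + \left(-1 - 6\right)^{2}} = \sqrt{45691 + \left(-7\right)^{2}} = \sqrt{45691 + 49} = \sqrt{45740} = 2 \sqrt{11435}$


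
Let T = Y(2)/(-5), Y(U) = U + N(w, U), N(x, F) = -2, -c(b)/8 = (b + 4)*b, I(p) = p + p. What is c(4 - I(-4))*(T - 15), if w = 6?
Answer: 23040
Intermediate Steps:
I(p) = 2*p
c(b) = -8*b*(4 + b) (c(b) = -8*(b + 4)*b = -8*(4 + b)*b = -8*b*(4 + b))
Y(U) = -2 + U (Y(U) = U - 2 = -2 + U)
T = 0 (T = (-2 + 2)/(-5) = 0*(-1/5) = 0)
c(4 - I(-4))*(T - 15) = (-8*(4 - 2*(-4))*(4 + (4 - 2*(-4))))*(0 - 15) = -8*(4 - 1*(-8))*(4 + (4 - 1*(-8)))*(-15) = -8*(4 + 8)*(4 + (4 + 8))*(-15) = -8*12*(4 + 12)*(-15) = -8*12*16*(-15) = -1536*(-15) = 23040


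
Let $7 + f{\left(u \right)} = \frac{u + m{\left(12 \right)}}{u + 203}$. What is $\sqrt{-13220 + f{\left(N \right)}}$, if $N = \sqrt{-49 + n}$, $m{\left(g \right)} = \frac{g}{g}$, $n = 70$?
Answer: $\frac{\sqrt{-2685080 - 13226 \sqrt{21}}}{\sqrt{203 + \sqrt{21}}} \approx 115.01 i$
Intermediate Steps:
$m{\left(g \right)} = 1$
$N = \sqrt{21}$ ($N = \sqrt{-49 + 70} = \sqrt{21} \approx 4.5826$)
$f{\left(u \right)} = -7 + \frac{1 + u}{203 + u}$ ($f{\left(u \right)} = -7 + \frac{u + 1}{u + 203} = -7 + \frac{1 + u}{203 + u}$)
$\sqrt{-13220 + f{\left(N \right)}} = \sqrt{-13220 + \frac{2 \left(-710 - 3 \sqrt{21}\right)}{203 + \sqrt{21}}}$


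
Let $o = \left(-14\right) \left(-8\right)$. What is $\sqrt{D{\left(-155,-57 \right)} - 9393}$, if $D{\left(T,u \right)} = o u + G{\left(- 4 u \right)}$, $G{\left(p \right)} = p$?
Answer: $i \sqrt{15549} \approx 124.7 i$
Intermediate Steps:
$o = 112$
$D{\left(T,u \right)} = 108 u$ ($D{\left(T,u \right)} = 112 u - 4 u = 108 u$)
$\sqrt{D{\left(-155,-57 \right)} - 9393} = \sqrt{108 \left(-57\right) - 9393} = \sqrt{-6156 - 9393} = \sqrt{-15549} = i \sqrt{15549}$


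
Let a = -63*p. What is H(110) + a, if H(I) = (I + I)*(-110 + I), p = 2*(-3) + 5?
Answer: 63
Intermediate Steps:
p = -1 (p = -6 + 5 = -1)
H(I) = 2*I*(-110 + I) (H(I) = (2*I)*(-110 + I) = 2*I*(-110 + I))
a = 63 (a = -63*(-1) = 63)
H(110) + a = 2*110*(-110 + 110) + 63 = 2*110*0 + 63 = 0 + 63 = 63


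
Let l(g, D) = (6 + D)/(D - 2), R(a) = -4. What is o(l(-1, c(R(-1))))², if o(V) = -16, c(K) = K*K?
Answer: 256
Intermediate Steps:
c(K) = K²
l(g, D) = (6 + D)/(-2 + D)
o(l(-1, c(R(-1))))² = (-16)² = 256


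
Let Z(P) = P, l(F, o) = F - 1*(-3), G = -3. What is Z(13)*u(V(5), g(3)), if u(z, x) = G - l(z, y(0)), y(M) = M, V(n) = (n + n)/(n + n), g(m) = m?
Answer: -91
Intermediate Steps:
V(n) = 1 (V(n) = (2*n)/((2*n)) = (2*n)*(1/(2*n)) = 1)
l(F, o) = 3 + F (l(F, o) = F + 3 = 3 + F)
u(z, x) = -6 - z (u(z, x) = -3 - (3 + z) = -3 + (-3 - z) = -6 - z)
Z(13)*u(V(5), g(3)) = 13*(-6 - 1*1) = 13*(-6 - 1) = 13*(-7) = -91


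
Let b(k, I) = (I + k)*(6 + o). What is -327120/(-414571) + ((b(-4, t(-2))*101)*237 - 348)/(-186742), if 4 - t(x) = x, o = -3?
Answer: 844898793/38708908841 ≈ 0.021827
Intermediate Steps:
t(x) = 4 - x
b(k, I) = 3*I + 3*k (b(k, I) = (I + k)*(6 - 3) = (I + k)*3 = 3*I + 3*k)
-327120/(-414571) + ((b(-4, t(-2))*101)*237 - 348)/(-186742) = -327120/(-414571) + (((3*(4 - 1*(-2)) + 3*(-4))*101)*237 - 348)/(-186742) = -327120*(-1/414571) + (((3*(4 + 2) - 12)*101)*237 - 348)*(-1/186742) = 327120/414571 + (((3*6 - 12)*101)*237 - 348)*(-1/186742) = 327120/414571 + (((18 - 12)*101)*237 - 348)*(-1/186742) = 327120/414571 + ((6*101)*237 - 348)*(-1/186742) = 327120/414571 + (606*237 - 348)*(-1/186742) = 327120/414571 + (143622 - 348)*(-1/186742) = 327120/414571 + 143274*(-1/186742) = 327120/414571 - 71637/93371 = 844898793/38708908841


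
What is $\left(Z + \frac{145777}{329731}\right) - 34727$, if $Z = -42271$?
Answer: $- \frac{25388481761}{329731} \approx -76998.0$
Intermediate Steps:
$\left(Z + \frac{145777}{329731}\right) - 34727 = \left(-42271 + \frac{145777}{329731}\right) - 34727 = - \frac{13937913324}{329731} - 34727 = - \frac{25388481761}{329731}$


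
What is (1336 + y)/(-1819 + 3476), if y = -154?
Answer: 1182/1657 ≈ 0.71334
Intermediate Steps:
(1336 + y)/(-1819 + 3476) = (1336 - 154)/(-1819 + 3476) = 1182/1657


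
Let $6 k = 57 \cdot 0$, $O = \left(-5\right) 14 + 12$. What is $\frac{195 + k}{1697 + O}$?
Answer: $\frac{195}{1639} \approx 0.11897$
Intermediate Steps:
$O = -58$ ($O = -70 + 12 = -58$)
$k = 0$ ($k = \frac{57 \cdot 0}{6} = \frac{1}{6} \cdot 0 = 0$)
$\frac{195 + k}{1697 + O} = \frac{195 + 0}{1697 - 58} = \frac{195}{1639}$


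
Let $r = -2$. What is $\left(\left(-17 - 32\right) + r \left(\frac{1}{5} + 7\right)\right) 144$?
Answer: $- \frac{45648}{5} \approx -9129.6$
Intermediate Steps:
$\left(\left(-17 - 32\right) + r \left(\frac{1}{5} + 7\right)\right) 144 = \left(\left(-17 - 32\right) - 2 \left(\frac{1}{5} + 7\right)\right) 144 = \left(-49 - \frac{72}{5}\right) 144 = \left(- \frac{317}{5}\right) 144 = - \frac{45648}{5}$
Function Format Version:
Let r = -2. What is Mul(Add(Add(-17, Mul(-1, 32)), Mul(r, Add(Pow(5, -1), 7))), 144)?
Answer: Rational(-45648, 5) ≈ -9129.6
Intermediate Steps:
Mul(Add(Add(-17, Mul(-1, 32)), Mul(r, Add(Pow(5, -1), 7))), 144) = Mul(Add(Add(-17, Mul(-1, 32)), Mul(-2, Add(Pow(5, -1), 7))), 144) = Mul(Add(Add(-17, -32), Mul(-2, Add(Rational(1, 5), 7))), 144) = Mul(Add(-49, Mul(-2, Rational(36, 5))), 144) = Mul(Add(-49, Rational(-72, 5)), 144) = Mul(Rational(-317, 5), 144) = Rational(-45648, 5)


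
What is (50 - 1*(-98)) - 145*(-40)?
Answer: 5948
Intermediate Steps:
(50 - 1*(-98)) - 145*(-40) = (50 + 98) + 5800 = 148 + 5800 = 5948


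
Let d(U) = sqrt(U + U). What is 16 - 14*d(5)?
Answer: 16 - 14*sqrt(10) ≈ -28.272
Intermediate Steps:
d(U) = sqrt(2)*sqrt(U) (d(U) = sqrt(2*U) = sqrt(2)*sqrt(U))
16 - 14*d(5) = 16 - 14*sqrt(2)*sqrt(5) = 16 - 14*sqrt(10)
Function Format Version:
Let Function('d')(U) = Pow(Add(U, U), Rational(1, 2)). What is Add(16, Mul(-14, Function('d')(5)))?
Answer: Add(16, Mul(-14, Pow(10, Rational(1, 2)))) ≈ -28.272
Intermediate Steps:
Function('d')(U) = Mul(Pow(2, Rational(1, 2)), Pow(U, Rational(1, 2))) (Function('d')(U) = Pow(Mul(2, U), Rational(1, 2)) = Mul(Pow(2, Rational(1, 2)), Pow(U, Rational(1, 2))))
Add(16, Mul(-14, Function('d')(5))) = Add(16, Mul(-14, Mul(Pow(2, Rational(1, 2)), Pow(5, Rational(1, 2))))) = Add(16, Mul(-14, Pow(10, Rational(1, 2))))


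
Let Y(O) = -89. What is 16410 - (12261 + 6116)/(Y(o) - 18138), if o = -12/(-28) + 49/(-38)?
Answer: 299123447/18227 ≈ 16411.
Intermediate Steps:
o = -229/266 (o = -12*(-1/28) + 49*(-1/38) = 3/7 - 49/38 = -229/266 ≈ -0.86090)
16410 - (12261 + 6116)/(Y(o) - 18138) = 16410 - (12261 + 6116)/(-89 - 18138) = 16410 - 18377/(-18227) = 16410 - 18377*(-1)/18227 = 16410 - 1*(-18377/18227) = 16410 + 18377/18227 = 299123447/18227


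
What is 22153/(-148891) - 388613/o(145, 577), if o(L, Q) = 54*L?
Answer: -58034436173/1165816530 ≈ -49.780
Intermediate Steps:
22153/(-148891) - 388613/o(145, 577) = 22153/(-148891) - 388613/(54*145) = 22153*(-1/148891) - 388613/7830 = -22153/148891 - 388613*1/7830 = -22153/148891 - 388613/7830 = -58034436173/1165816530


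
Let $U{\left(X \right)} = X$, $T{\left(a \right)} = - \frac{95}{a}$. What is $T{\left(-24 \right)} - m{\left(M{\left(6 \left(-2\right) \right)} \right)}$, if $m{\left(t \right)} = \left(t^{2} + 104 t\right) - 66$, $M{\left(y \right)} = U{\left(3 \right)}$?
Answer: $- \frac{6025}{24} \approx -251.04$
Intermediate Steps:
$M{\left(y \right)} = 3$
$m{\left(t \right)} = -66 + t^{2} + 104 t$
$T{\left(-24 \right)} - m{\left(M{\left(6 \left(-2\right) \right)} \right)} = - \frac{95}{-24} - \left(-66 + 3^{2} + 104 \cdot 3\right) = \left(-95\right) \left(- \frac{1}{24}\right) - \left(-66 + 9 + 312\right) = \frac{95}{24} - 255 = - \frac{6025}{24}$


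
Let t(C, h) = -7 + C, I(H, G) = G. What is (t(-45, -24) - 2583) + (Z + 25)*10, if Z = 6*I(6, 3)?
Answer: -2205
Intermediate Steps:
Z = 18 (Z = 6*3 = 18)
(t(-45, -24) - 2583) + (Z + 25)*10 = ((-7 - 45) - 2583) + (18 + 25)*10 = (-52 - 2583) + 43*10 = -2635 + 430 = -2205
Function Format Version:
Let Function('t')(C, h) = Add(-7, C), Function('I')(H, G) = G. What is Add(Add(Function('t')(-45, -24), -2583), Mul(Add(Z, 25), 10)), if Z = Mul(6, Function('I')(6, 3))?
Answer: -2205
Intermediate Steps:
Z = 18 (Z = Mul(6, 3) = 18)
Add(Add(Function('t')(-45, -24), -2583), Mul(Add(Z, 25), 10)) = Add(Add(Add(-7, -45), -2583), Mul(Add(18, 25), 10)) = Add(Add(-52, -2583), Mul(43, 10)) = Add(-2635, 430) = -2205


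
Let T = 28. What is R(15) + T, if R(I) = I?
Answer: 43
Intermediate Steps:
R(15) + T = 15 + 28 = 43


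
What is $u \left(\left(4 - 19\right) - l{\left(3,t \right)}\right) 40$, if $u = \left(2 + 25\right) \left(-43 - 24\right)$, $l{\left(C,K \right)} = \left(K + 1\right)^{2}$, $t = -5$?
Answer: $2243160$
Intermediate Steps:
$l{\left(C,K \right)} = \left(1 + K\right)^{2}$
$u = -1809$ ($u = 27 \left(-67\right) = -1809$)
$u \left(\left(4 - 19\right) - l{\left(3,t \right)}\right) 40 = - 1809 \left(\left(4 - 19\right) - \left(1 - 5\right)^{2}\right) 40 = - 1809 \left(\left(4 - 19\right) - \left(-4\right)^{2}\right) 40 = - 1809 \left(-15 - 16\right) 40 = \left(-1809\right) \left(-31\right) 40 = 56079 \cdot 40 = 2243160$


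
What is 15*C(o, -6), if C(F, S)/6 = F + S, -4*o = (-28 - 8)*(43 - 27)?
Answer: 12420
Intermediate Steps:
o = 144 (o = -(-28 - 8)*(43 - 27)/4 = -(-9)*16 = -¼*(-576) = 144)
C(F, S) = 6*F + 6*S (C(F, S) = 6*(F + S) = 6*F + 6*S)
15*C(o, -6) = 15*(6*144 + 6*(-6)) = 15*(864 - 36) = 15*828 = 12420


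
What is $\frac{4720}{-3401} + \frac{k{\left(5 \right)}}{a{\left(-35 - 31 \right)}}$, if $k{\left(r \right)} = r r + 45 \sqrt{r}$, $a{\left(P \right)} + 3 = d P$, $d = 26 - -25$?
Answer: $- \frac{15986705}{11457969} - \frac{15 \sqrt{5}}{1123} \approx -1.4251$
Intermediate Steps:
$d = 51$ ($d = 26 + 25 = 51$)
$a{\left(P \right)} = -3 + 51 P$
$k{\left(r \right)} = r^{2} + 45 \sqrt{r}$
$\frac{4720}{-3401} + \frac{k{\left(5 \right)}}{a{\left(-35 - 31 \right)}} = \frac{4720}{-3401} + \frac{5^{2} + 45 \sqrt{5}}{-3 + 51 \left(-35 - 31\right)} = 4720 \left(- \frac{1}{3401}\right) + \frac{25 + 45 \sqrt{5}}{-3 + 51 \left(-66\right)} = - \frac{4720}{3401} + \frac{25 + 45 \sqrt{5}}{-3 - 3366} = - \frac{4720}{3401} + \frac{25 + 45 \sqrt{5}}{-3369} = - \frac{4720}{3401} + \left(25 + 45 \sqrt{5}\right) \left(- \frac{1}{3369}\right) = - \frac{4720}{3401} - \left(\frac{25}{3369} + \frac{15 \sqrt{5}}{1123}\right) = - \frac{15986705}{11457969} - \frac{15 \sqrt{5}}{1123}$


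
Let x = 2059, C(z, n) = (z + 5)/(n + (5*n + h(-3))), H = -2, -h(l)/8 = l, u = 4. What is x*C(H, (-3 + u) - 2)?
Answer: 2059/6 ≈ 343.17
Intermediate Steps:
h(l) = -8*l
C(z, n) = (5 + z)/(24 + 6*n) (C(z, n) = (z + 5)/(n + (5*n - 8*(-3))) = (5 + z)/(n + (5*n + 24)) = (5 + z)/(n + (24 + 5*n)) = (5 + z)/(24 + 6*n))
x*C(H, (-3 + u) - 2) = 2059*((5 - 2)/(6*(4 + ((-3 + 4) - 2)))) = 2059*((⅙)*3/(4 + (1 - 2))) = 2059*((⅙)*3/(4 - 1)) = 2059*((⅙)*3/3) = 2059*((⅙)*(⅓)*3) = 2059*(⅙) = 2059/6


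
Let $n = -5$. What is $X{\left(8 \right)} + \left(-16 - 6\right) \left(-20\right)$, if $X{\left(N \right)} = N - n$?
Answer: $453$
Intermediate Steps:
$X{\left(N \right)} = 5 + N$ ($X{\left(N \right)} = N - -5 = N + 5 = 5 + N$)
$X{\left(8 \right)} + \left(-16 - 6\right) \left(-20\right) = \left(5 + 8\right) + \left(-16 - 6\right) \left(-20\right) = 13 + \left(-16 - 6\right) \left(-20\right) = 13 - -440 = 13 + 440 = 453$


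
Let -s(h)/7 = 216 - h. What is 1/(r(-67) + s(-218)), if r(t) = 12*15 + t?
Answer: -1/2925 ≈ -0.00034188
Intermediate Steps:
s(h) = -1512 + 7*h (s(h) = -7*(216 - h) = -1512 + 7*h)
r(t) = 180 + t
1/(r(-67) + s(-218)) = 1/((180 - 67) + (-1512 + 7*(-218))) = 1/(113 + (-1512 - 1526)) = 1/(113 - 3038) = 1/(-2925) = -1/2925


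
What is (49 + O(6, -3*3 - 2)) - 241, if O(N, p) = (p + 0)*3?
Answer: -225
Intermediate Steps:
O(N, p) = 3*p (O(N, p) = p*3 = 3*p)
(49 + O(6, -3*3 - 2)) - 241 = (49 + 3*(-3*3 - 2)) - 241 = (49 + 3*(-9 - 2)) - 241 = (49 + 3*(-11)) - 241 = (49 - 33) - 241 = 16 - 241 = -225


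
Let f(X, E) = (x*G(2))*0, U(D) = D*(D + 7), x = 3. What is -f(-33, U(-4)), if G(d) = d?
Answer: 0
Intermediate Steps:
U(D) = D*(7 + D)
f(X, E) = 0 (f(X, E) = (3*2)*0 = 6*0 = 0)
-f(-33, U(-4)) = -1*0 = 0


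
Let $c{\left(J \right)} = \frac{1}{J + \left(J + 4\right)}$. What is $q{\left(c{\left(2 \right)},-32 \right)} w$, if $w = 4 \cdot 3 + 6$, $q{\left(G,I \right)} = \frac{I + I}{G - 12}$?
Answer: $\frac{9216}{95} \approx 97.01$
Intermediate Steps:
$c{\left(J \right)} = \frac{1}{4 + 2 J}$ ($c{\left(J \right)} = \frac{1}{J + \left(4 + J\right)} = \frac{1}{4 + 2 J}$)
$q{\left(G,I \right)} = \frac{2 I}{-12 + G}$
$w = 18$ ($w = 12 + 6 = 18$)
$q{\left(c{\left(2 \right)},-32 \right)} w = 2 \left(-32\right) \frac{1}{-12 + \frac{1}{2 \left(2 + 2\right)}} 18 = 2 \left(-32\right) \frac{1}{-12 + \frac{1}{2 \cdot 4}} \cdot 18 = 2 \left(-32\right) \frac{1}{-12 + \frac{1}{2} \cdot \frac{1}{4}} \cdot 18 = 2 \left(-32\right) \frac{1}{-12 + \frac{1}{8}} \cdot 18 = 2 \left(-32\right) \frac{1}{- \frac{95}{8}} \cdot 18 = 2 \left(-32\right) \left(- \frac{8}{95}\right) 18 = \frac{512}{95} \cdot 18 = \frac{9216}{95}$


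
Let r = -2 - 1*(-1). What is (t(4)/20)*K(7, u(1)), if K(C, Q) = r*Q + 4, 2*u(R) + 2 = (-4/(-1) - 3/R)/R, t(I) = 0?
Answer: 0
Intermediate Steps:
r = -1 (r = -2 + 1 = -1)
u(R) = -1 + (4 - 3/R)/(2*R) (u(R) = -1 + ((-4/(-1) - 3/R)/R)/2 = -1 + ((-4*(-1) - 3/R)/R)/2 = -1 + ((4 - 3/R)/R)/2 = -1 + (4 - 3/R)/(2*R))
K(C, Q) = 4 - Q (K(C, Q) = -Q + 4 = 4 - Q)
(t(4)/20)*K(7, u(1)) = (0/20)*(4 - (-1 + 2/1 - 3/2/1²)) = ((1/20)*0)*(4 - (-1 + 2*1 - 3/2*1)) = 0*(4 - (-1 + 2 - 3/2)) = 0*(4 - 1*(-½)) = 0*(4 + ½) = 0*(9/2) = 0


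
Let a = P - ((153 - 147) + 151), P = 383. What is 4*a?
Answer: 904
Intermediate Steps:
a = 226 (a = 383 - ((153 - 147) + 151) = 383 - (6 + 151) = 383 - 1*157 = 383 - 157 = 226)
4*a = 4*226 = 904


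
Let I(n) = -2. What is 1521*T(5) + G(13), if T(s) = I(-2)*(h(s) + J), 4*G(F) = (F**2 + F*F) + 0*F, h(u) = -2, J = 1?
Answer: 6253/2 ≈ 3126.5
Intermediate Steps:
G(F) = F**2/2 (G(F) = ((F**2 + F*F) + 0*F)/4 = ((F**2 + F**2) + 0)/4 = (2*F**2 + 0)/4 = (2*F**2)/4 = F**2/2)
T(s) = 2 (T(s) = -2*(-2 + 1) = -2*(-1) = 2)
1521*T(5) + G(13) = 1521*2 + (1/2)*13**2 = 3042 + (1/2)*169 = 3042 + 169/2 = 6253/2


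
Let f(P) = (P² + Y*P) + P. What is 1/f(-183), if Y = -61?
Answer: 1/44469 ≈ 2.2488e-5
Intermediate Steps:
f(P) = P² - 60*P (f(P) = (P² - 61*P) + P = P² - 60*P)
1/f(-183) = 1/(-183*(-60 - 183)) = 1/(-183*(-243)) = 1/44469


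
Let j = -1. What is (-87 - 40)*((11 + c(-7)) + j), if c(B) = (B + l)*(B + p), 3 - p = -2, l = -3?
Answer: -3810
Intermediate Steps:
p = 5 (p = 3 - 1*(-2) = 3 + 2 = 5)
c(B) = (-3 + B)*(5 + B) (c(B) = (B - 3)*(B + 5) = (-3 + B)*(5 + B))
(-87 - 40)*((11 + c(-7)) + j) = (-87 - 40)*((11 + (-15 + (-7)² + 2*(-7))) - 1) = -127*((11 + (-15 + 49 - 14)) - 1) = -127*((11 + 20) - 1) = -127*(31 - 1) = -127*30 = -3810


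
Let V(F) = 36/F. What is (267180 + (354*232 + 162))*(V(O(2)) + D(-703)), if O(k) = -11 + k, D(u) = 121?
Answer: 40887990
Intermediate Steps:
(267180 + (354*232 + 162))*(V(O(2)) + D(-703)) = (267180 + (354*232 + 162))*(36/(-11 + 2) + 121) = (267180 + (82128 + 162))*(36/(-9) + 121) = (267180 + 82290)*(36*(-⅑) + 121) = 349470*(-4 + 121) = 349470*117 = 40887990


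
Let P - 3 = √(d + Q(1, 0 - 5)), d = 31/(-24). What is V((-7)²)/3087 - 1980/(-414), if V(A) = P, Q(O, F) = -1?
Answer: 113213/23667 + I*√330/37044 ≈ 4.7836 + 0.00049039*I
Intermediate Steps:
d = -31/24 (d = 31*(-1/24) = -31/24 ≈ -1.2917)
P = 3 + I*√330/12 (P = 3 + √(-31/24 - 1) = 3 + √(-55/24) = 3 + I*√330/12 ≈ 3.0 + 1.5138*I)
V(A) = 3 + I*√330/12
V((-7)²)/3087 - 1980/(-414) = (3 + I*√330/12)/3087 - 1980/(-414) = (3 + I*√330/12)*(1/3087) - 1980*(-1/414) = (1/1029 + I*√330/37044) + 110/23 = 113213/23667 + I*√330/37044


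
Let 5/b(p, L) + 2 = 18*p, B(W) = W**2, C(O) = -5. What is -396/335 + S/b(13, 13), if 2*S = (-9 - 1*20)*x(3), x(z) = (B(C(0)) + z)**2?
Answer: -176704588/335 ≈ -5.2748e+5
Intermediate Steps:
x(z) = (25 + z)**2 (x(z) = ((-5)**2 + z)**2 = (25 + z)**2)
b(p, L) = 5/(-2 + 18*p)
S = -11368 (S = ((-9 - 1*20)*(25 + 3)**2)/2 = ((-9 - 20)*28**2)/2 = (-29*784)/2 = (1/2)*(-22736) = -11368)
-396/335 + S/b(13, 13) = -396/335 - 11368/(5/(2*(-1 + 9*13))) = -396*1/335 - 11368/(5/(2*(-1 + 117))) = -396/335 - 11368/((5/2)/116) = -396/335 - 11368/((5/2)*(1/116)) = -396/335 - 11368/5/232 = -396/335 - 11368*232/5 = -396/335 - 2637376/5 = -176704588/335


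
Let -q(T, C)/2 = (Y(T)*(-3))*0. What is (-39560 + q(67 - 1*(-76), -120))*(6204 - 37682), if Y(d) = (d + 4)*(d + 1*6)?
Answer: 1245269680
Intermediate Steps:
Y(d) = (4 + d)*(6 + d) (Y(d) = (4 + d)*(d + 6) = (4 + d)*(6 + d))
q(T, C) = 0 (q(T, C) = -2*(24 + T² + 10*T)*(-3)*0 = -2*(-72 - 30*T - 3*T²)*0 = -2*0 = 0)
(-39560 + q(67 - 1*(-76), -120))*(6204 - 37682) = (-39560 + 0)*(6204 - 37682) = -39560*(-31478) = 1245269680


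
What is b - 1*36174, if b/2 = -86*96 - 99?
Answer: -52884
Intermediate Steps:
b = -16710 (b = 2*(-86*96 - 99) = 2*(-8256 - 99) = 2*(-8355) = -16710)
b - 1*36174 = -16710 - 1*36174 = -16710 - 36174 = -52884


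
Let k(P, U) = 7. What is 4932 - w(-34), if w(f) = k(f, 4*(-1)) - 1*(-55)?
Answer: 4870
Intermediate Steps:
w(f) = 62 (w(f) = 7 - 1*(-55) = 7 + 55 = 62)
4932 - w(-34) = 4932 - 1*62 = 4932 - 62 = 4870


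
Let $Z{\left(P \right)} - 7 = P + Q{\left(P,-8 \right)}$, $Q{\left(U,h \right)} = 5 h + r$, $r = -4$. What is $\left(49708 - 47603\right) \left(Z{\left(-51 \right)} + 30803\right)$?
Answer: $64655075$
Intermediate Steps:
$Q{\left(U,h \right)} = -4 + 5 h$ ($Q{\left(U,h \right)} = 5 h - 4 = -4 + 5 h$)
$Z{\left(P \right)} = -37 + P$ ($Z{\left(P \right)} = 7 + \left(P + \left(-4 + 5 \left(-8\right)\right)\right) = 7 + \left(P - 44\right) = 7 + \left(-44 + P\right) = -37 + P$)
$\left(49708 - 47603\right) \left(Z{\left(-51 \right)} + 30803\right) = \left(49708 - 47603\right) \left(\left(-37 - 51\right) + 30803\right) = 2105 \left(-88 + 30803\right) = 2105 \cdot 30715 = 64655075$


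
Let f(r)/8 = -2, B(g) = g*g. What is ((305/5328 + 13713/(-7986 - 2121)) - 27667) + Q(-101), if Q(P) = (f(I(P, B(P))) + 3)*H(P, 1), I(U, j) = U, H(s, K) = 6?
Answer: -166015654861/5983344 ≈ -27746.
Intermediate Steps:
B(g) = g²
f(r) = -16 (f(r) = 8*(-2) = -16)
Q(P) = -78 (Q(P) = (-16 + 3)*6 = -13*6 = -78)
((305/5328 + 13713/(-7986 - 2121)) - 27667) + Q(-101) = ((305/5328 + 13713/(-7986 - 2121)) - 27667) - 78 = ((305*(1/5328) + 13713/(-10107)) - 27667) - 78 = ((305/5328 + 13713*(-1/10107)) - 27667) - 78 = ((305/5328 - 4571/3369) - 27667) - 78 = (-7775581/5983344 - 27667) - 78 = -165548954029/5983344 - 78 = -166015654861/5983344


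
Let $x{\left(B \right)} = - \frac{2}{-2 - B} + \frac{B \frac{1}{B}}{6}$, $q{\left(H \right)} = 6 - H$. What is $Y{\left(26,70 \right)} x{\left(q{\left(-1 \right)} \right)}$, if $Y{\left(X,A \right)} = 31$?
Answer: $\frac{217}{18} \approx 12.056$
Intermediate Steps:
$x{\left(B \right)} = \frac{1}{6} - \frac{2}{-2 - B}$ ($x{\left(B \right)} = - \frac{2}{-2 - B} + 1 \cdot \frac{1}{6} = - \frac{2}{-2 - B} + \frac{1}{6} = \frac{1}{6} - \frac{2}{-2 - B}$)
$Y{\left(26,70 \right)} x{\left(q{\left(-1 \right)} \right)} = 31 \frac{14 + \left(6 - -1\right)}{6 \left(2 + \left(6 - -1\right)\right)} = 31 \frac{14 + \left(6 + 1\right)}{6 \left(2 + \left(6 + 1\right)\right)} = 31 \frac{14 + 7}{6 \left(2 + 7\right)} = 31 \cdot \frac{1}{6} \cdot \frac{1}{9} \cdot 21 = 31 \cdot \frac{7}{18} = \frac{217}{18}$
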